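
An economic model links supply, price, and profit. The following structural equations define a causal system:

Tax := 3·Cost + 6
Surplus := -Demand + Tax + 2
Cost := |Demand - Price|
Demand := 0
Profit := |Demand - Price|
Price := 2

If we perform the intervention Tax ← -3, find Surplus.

-1

Under do(Tax=-3), the mechanism Tax := 3·Cost + 6 is discarded; Tax is fixed at -3.
Surplus = -Demand + Tax + 2  [with Demand=0, Tax=-3]  = -1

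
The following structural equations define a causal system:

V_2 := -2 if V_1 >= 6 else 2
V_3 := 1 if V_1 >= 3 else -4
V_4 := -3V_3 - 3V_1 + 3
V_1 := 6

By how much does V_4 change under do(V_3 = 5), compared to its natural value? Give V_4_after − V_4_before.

-12

The intervention breaks the incoming arrows to V_3: V_3 := 1 if V_1 >= 3 else -4 no longer applies, and V_3 = 5.
V_4 = -3V_3 - 3V_1 + 3  [with V_3=5, V_1=6]  = -30
Without intervention: V_3 = 1 if V_1 >= 3 else -4  [with V_1=6]  = 1; V_4 = -3V_3 - 3V_1 + 3  [with V_3=1, V_1=6]  = -18.
Change = -30 − (-18) = -12.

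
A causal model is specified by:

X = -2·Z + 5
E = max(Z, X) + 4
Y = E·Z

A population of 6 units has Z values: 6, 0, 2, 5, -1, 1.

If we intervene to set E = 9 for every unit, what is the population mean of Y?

19.5

do(E=9) breaks E's dependence on Z. With E=9 fixed, Y across the units is 54, 0, 18, 45, -9, 9, mean 19.5.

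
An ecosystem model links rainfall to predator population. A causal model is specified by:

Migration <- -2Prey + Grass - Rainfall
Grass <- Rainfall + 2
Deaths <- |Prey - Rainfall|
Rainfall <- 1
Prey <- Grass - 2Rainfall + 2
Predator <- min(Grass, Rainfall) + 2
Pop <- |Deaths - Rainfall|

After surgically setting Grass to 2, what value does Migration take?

Under do(Grass=2), the mechanism Grass <- Rainfall + 2 is discarded; Grass is fixed at 2.
Prey = Grass - 2Rainfall + 2  [with Grass=2, Rainfall=1]  = 2
Migration = -2Prey + Grass - Rainfall  [with Prey=2, Grass=2, Rainfall=1]  = -3

-3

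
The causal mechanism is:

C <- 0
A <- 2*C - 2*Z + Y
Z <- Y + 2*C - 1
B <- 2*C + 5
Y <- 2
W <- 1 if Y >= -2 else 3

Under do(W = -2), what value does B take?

5

do(W=-2) replaces the equation W <- 1 if Y >= -2 else 3 with the constant W = -2.
B is not downstream of the intervention, so its value is determined by the original equations.
B = 2*C + 5  [with C=0]  = 5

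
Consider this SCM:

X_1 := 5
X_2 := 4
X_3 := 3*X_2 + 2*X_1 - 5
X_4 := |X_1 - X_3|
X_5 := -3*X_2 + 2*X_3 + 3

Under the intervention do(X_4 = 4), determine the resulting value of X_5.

Intervening sets X_4 = 4 and removes its equation (X_4 := |X_1 - X_3|).
No directed path runs from X_4 to X_5, so X_5 keeps its natural value.
X_3 = 3*X_2 + 2*X_1 - 5  [with X_2=4, X_1=5]  = 17
X_5 = -3*X_2 + 2*X_3 + 3  [with X_2=4, X_3=17]  = 25

25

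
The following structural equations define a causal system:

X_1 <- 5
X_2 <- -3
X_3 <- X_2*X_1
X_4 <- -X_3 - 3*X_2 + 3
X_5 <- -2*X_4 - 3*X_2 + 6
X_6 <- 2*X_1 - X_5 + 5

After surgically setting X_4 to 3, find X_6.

6

Under do(X_4=3), the mechanism X_4 <- -X_3 - 3*X_2 + 3 is discarded; X_4 is fixed at 3.
X_5 = -2*X_4 - 3*X_2 + 6  [with X_4=3, X_2=-3]  = 9
X_6 = 2*X_1 - X_5 + 5  [with X_1=5, X_5=9]  = 6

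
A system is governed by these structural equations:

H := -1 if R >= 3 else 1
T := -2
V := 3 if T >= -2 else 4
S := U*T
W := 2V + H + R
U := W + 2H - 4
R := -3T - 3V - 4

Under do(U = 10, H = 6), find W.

5

Setting U = 10, H = 6 by intervention discards those variables' equations.
V = 3 if T >= -2 else 4  [with T=-2]  = 3
R = -3T - 3V - 4  [with T=-2, V=3]  = -7
W = 2V + H + R  [with V=3, H=6, R=-7]  = 5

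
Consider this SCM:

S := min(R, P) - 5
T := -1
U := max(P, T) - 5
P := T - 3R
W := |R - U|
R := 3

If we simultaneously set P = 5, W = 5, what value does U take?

0

The joint intervention fixes P = 5, W = 5, removing each variable's own equation.
U = max(P, T) - 5  [with P=5, T=-1]  = 0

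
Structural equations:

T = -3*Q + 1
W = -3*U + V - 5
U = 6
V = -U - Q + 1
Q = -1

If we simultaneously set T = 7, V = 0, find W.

-23

The joint intervention fixes T = 7, V = 0, removing each variable's own equation.
W = -3*U + V - 5  [with U=6, V=0]  = -23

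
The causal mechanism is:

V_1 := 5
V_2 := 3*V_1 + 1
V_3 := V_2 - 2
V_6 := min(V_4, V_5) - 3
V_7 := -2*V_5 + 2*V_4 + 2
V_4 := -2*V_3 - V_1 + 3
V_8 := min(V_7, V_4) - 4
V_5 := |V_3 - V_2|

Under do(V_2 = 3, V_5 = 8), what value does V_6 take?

Setting V_2 = 3, V_5 = 8 by intervention discards those variables' equations.
V_3 = V_2 - 2  [with V_2=3]  = 1
V_4 = -2*V_3 - V_1 + 3  [with V_3=1, V_1=5]  = -4
V_6 = min(V_4, V_5) - 3  [with V_4=-4, V_5=8]  = -7

-7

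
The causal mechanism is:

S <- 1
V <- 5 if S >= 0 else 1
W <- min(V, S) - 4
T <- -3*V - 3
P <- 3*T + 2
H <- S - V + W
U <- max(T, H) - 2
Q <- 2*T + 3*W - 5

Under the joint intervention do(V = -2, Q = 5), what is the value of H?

Under do(V = -2, Q = 5), each intervened variable's structural equation is replaced by its fixed value.
W = min(V, S) - 4  [with V=-2, S=1]  = -6
H = S - V + W  [with S=1, V=-2, W=-6]  = -3

-3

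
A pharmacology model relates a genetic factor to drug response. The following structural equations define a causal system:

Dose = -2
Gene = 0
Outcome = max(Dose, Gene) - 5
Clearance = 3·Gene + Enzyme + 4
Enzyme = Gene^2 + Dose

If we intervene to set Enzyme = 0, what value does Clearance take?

The intervention breaks the incoming arrows to Enzyme: Enzyme = Gene^2 + Dose no longer applies, and Enzyme = 0.
Clearance = 3·Gene + Enzyme + 4  [with Gene=0, Enzyme=0]  = 4

4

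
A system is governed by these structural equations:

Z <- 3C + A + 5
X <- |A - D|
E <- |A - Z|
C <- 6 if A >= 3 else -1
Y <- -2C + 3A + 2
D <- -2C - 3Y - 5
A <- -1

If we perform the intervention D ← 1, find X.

Intervening sets D = 1 and removes its equation (D <- -2C - 3Y - 5).
X = |A - D|  [with A=-1, D=1]  = 2

2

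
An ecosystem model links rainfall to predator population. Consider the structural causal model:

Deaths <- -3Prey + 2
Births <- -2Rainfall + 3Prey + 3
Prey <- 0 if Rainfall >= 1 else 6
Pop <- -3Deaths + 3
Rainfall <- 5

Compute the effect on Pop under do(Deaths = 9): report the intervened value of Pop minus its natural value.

-21

Intervening sets Deaths = 9 and removes its equation (Deaths <- -3Prey + 2).
Pop = -3Deaths + 3  [with Deaths=9]  = -24
Without intervention: Prey = 0 if Rainfall >= 1 else 6  [with Rainfall=5]  = 0; Deaths = -3Prey + 2  [with Prey=0]  = 2; Pop = -3Deaths + 3  [with Deaths=2]  = -3.
Change = -24 − (-3) = -21.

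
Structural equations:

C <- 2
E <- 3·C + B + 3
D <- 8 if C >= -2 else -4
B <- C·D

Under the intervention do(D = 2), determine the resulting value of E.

13

Under do(D=2), the mechanism D <- 8 if C >= -2 else -4 is discarded; D is fixed at 2.
B = C·D  [with C=2, D=2]  = 4
E = 3·C + B + 3  [with C=2, B=4]  = 13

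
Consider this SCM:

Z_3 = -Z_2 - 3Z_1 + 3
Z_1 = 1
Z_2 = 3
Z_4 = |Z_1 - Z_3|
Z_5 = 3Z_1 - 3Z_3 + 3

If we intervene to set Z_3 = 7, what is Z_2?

3

Under do(Z_3=7), the mechanism Z_3 = -Z_2 - 3Z_1 + 3 is discarded; Z_3 is fixed at 7.
Since Z_2 is not a descendant of the intervened variable, it is unaffected.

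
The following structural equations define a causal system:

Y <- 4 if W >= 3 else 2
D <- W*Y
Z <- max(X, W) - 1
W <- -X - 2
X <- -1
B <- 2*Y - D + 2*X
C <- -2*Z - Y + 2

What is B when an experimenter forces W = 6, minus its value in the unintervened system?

do(W=6) replaces the equation W <- -X - 2 with the constant W = 6.
Y = 4 if W >= 3 else 2  [with W=6]  = 4
D = W*Y  [with W=6, Y=4]  = 24
B = 2*Y - D + 2*X  [with Y=4, D=24, X=-1]  = -18
Without intervention: W = -X - 2  [with X=-1]  = -1; Y = 4 if W >= 3 else 2  [with W=-1]  = 2; D = W*Y  [with W=-1, Y=2]  = -2; B = 2*Y - D + 2*X  [with Y=2, D=-2, X=-1]  = 4.
Change = -18 − 4 = -22.

-22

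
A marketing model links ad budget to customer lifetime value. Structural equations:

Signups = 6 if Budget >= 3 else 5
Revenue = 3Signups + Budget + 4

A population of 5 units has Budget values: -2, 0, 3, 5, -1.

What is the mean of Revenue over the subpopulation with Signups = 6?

26

Observing Signups=6 restricts to units where Signups's equation naturally yields 6: Budget ∈ {3, 5}. In that subpopulation Revenue = 25, 27, mean 26.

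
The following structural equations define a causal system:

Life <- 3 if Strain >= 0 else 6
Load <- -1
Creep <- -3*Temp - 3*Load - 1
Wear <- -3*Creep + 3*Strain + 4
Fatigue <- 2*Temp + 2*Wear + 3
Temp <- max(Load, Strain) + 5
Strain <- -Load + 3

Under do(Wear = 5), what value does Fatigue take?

The intervention breaks the incoming arrows to Wear: Wear <- -3*Creep + 3*Strain + 4 no longer applies, and Wear = 5.
Strain = -Load + 3  [with Load=-1]  = 4
Temp = max(Load, Strain) + 5  [with Load=-1, Strain=4]  = 9
Fatigue = 2*Temp + 2*Wear + 3  [with Temp=9, Wear=5]  = 31

31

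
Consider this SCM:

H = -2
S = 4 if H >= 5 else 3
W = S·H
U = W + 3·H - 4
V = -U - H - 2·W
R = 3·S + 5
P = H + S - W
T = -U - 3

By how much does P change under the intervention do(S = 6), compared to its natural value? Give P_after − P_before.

Under do(S=6), the mechanism S = 4 if H >= 5 else 3 is discarded; S is fixed at 6.
W = S·H  [with S=6, H=-2]  = -12
P = H + S - W  [with H=-2, S=6, W=-12]  = 16
Without intervention: S = 4 if H >= 5 else 3  [with H=-2]  = 3; W = S·H  [with S=3, H=-2]  = -6; P = H + S - W  [with H=-2, S=3, W=-6]  = 7.
Change = 16 − 7 = 9.

9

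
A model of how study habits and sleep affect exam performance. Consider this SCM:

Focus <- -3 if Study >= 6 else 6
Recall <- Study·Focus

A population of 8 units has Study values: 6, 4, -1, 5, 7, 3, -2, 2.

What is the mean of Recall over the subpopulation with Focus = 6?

11

Conditioning on Focus=6 selects the 6 unit(s) with Study ∈ {4, -1, 5, 3, -2, 2}. Their Recall values: 24, -6, 30, 18, -12, 12. Mean = 11.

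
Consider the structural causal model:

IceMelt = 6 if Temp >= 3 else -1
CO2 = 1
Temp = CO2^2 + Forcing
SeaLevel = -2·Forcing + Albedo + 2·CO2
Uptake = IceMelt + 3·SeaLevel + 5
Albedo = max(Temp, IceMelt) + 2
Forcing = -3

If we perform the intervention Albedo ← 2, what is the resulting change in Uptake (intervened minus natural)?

Under do(Albedo=2), the mechanism Albedo = max(Temp, IceMelt) + 2 is discarded; Albedo is fixed at 2.
Temp = CO2^2 + Forcing  [with CO2=1, Forcing=-3]  = -2
IceMelt = 6 if Temp >= 3 else -1  [with Temp=-2]  = -1
SeaLevel = -2·Forcing + Albedo + 2·CO2  [with Forcing=-3, Albedo=2, CO2=1]  = 10
Uptake = IceMelt + 3·SeaLevel + 5  [with IceMelt=-1, SeaLevel=10]  = 34
Without intervention: Temp = CO2^2 + Forcing  [with CO2=1, Forcing=-3]  = -2; IceMelt = 6 if Temp >= 3 else -1  [with Temp=-2]  = -1; Albedo = max(Temp, IceMelt) + 2  [with Temp=-2, IceMelt=-1]  = 1; SeaLevel = -2·Forcing + Albedo + 2·CO2  [with Forcing=-3, Albedo=1, CO2=1]  = 9; Uptake = IceMelt + 3·SeaLevel + 5  [with IceMelt=-1, SeaLevel=9]  = 31.
Change = 34 − 31 = 3.

3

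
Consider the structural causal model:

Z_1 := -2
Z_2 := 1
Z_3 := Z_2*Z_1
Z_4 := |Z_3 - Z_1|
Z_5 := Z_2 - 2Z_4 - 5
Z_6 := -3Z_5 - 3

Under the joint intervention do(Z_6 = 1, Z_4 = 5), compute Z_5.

Setting Z_6 = 1, Z_4 = 5 by intervention discards those variables' equations.
Z_5 = Z_2 - 2Z_4 - 5  [with Z_2=1, Z_4=5]  = -14

-14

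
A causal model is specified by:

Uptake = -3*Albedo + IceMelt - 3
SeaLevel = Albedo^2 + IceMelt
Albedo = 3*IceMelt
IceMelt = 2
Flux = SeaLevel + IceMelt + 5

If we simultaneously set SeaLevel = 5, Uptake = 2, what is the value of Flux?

12

The joint intervention fixes SeaLevel = 5, Uptake = 2, removing each variable's own equation.
Flux = SeaLevel + IceMelt + 5  [with SeaLevel=5, IceMelt=2]  = 12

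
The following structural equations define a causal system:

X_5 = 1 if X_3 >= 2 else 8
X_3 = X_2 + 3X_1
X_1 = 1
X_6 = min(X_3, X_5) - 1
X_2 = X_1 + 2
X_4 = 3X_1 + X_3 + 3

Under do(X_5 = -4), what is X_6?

The intervention breaks the incoming arrows to X_5: X_5 = 1 if X_3 >= 2 else 8 no longer applies, and X_5 = -4.
X_2 = X_1 + 2  [with X_1=1]  = 3
X_3 = X_2 + 3X_1  [with X_2=3, X_1=1]  = 6
X_6 = min(X_3, X_5) - 1  [with X_3=6, X_5=-4]  = -5

-5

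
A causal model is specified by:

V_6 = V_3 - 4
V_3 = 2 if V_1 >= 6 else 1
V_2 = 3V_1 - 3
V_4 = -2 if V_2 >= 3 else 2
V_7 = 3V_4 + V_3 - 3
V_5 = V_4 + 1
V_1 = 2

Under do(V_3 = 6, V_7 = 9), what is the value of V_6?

2

Under do(V_3 = 6, V_7 = 9), each intervened variable's structural equation is replaced by its fixed value.
V_6 = V_3 - 4  [with V_3=6]  = 2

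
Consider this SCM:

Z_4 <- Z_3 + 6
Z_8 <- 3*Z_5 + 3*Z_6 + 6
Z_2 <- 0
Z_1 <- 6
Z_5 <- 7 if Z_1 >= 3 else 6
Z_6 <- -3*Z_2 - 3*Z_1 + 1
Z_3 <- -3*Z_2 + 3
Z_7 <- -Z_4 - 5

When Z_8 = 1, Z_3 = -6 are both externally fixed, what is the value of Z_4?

Under do(Z_8 = 1, Z_3 = -6), each intervened variable's structural equation is replaced by its fixed value.
Z_4 = Z_3 + 6  [with Z_3=-6]  = 0

0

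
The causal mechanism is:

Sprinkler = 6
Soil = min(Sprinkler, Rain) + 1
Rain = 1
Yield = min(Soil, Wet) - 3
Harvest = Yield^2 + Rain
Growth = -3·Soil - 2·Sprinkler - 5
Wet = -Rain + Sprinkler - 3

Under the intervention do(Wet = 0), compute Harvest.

The intervention breaks the incoming arrows to Wet: Wet = -Rain + Sprinkler - 3 no longer applies, and Wet = 0.
Soil = min(Sprinkler, Rain) + 1  [with Sprinkler=6, Rain=1]  = 2
Yield = min(Soil, Wet) - 3  [with Soil=2, Wet=0]  = -3
Harvest = Yield^2 + Rain  [with Yield=-3, Rain=1]  = 10

10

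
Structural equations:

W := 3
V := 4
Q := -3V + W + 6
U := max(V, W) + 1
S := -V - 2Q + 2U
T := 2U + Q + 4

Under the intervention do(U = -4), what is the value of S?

-6

Intervening sets U = -4 and removes its equation (U := max(V, W) + 1).
Q = -3V + W + 6  [with V=4, W=3]  = -3
S = -V - 2Q + 2U  [with V=4, Q=-3, U=-4]  = -6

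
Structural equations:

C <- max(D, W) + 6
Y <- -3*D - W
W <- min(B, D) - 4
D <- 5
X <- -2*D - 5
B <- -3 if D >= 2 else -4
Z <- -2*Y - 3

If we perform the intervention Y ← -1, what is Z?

-1

Intervening sets Y = -1 and removes its equation (Y <- -3*D - W).
Z = -2*Y - 3  [with Y=-1]  = -1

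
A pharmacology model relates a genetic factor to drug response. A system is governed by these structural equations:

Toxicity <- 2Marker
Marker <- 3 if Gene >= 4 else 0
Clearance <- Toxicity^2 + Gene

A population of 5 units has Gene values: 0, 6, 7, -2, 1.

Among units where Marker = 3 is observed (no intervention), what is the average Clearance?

Observing Marker=3 restricts to units where Marker's equation naturally yields 3: Gene ∈ {6, 7}. In that subpopulation Clearance = 42, 43, mean 42.5.

42.5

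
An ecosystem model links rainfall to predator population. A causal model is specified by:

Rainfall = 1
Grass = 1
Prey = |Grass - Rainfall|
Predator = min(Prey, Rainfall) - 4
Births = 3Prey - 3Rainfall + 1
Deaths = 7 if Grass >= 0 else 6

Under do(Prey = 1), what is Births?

1

do(Prey=1) replaces the equation Prey = |Grass - Rainfall| with the constant Prey = 1.
Births = 3Prey - 3Rainfall + 1  [with Prey=1, Rainfall=1]  = 1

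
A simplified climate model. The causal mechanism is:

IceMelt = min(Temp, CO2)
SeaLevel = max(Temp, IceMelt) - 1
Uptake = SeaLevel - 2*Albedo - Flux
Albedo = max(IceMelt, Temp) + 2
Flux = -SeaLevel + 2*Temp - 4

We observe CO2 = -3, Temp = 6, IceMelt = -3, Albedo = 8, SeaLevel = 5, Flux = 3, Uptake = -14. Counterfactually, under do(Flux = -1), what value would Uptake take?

-10

Intervening sets Flux = -1 and removes its equation (Flux = -SeaLevel + 2*Temp - 4).
IceMelt = min(Temp, CO2)  [with Temp=6, CO2=-3]  = -3
Albedo = max(IceMelt, Temp) + 2  [with IceMelt=-3, Temp=6]  = 8
SeaLevel = max(Temp, IceMelt) - 1  [with Temp=6, IceMelt=-3]  = 5
Uptake = SeaLevel - 2*Albedo - Flux  [with SeaLevel=5, Albedo=8, Flux=-1]  = -10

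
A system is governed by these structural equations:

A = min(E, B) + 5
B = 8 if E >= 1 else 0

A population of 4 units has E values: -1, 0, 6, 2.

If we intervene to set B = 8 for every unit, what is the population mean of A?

The intervention sets B=8 in all 4 units regardless of E. Recomputing A per unit gives 4, 5, 11, 7; average 6.75.

6.75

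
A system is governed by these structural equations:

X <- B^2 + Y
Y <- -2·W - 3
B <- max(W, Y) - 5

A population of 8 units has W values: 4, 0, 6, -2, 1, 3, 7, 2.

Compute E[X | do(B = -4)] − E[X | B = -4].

Under do(B=-4), B's equation is replaced by B=-4 for every unit. Per-unit X: 5, 13, 1, 17, 11, 7, -1, 9. Mean = 7.75.
E[X|B=-4] averages over only the 2 units with B=-4 (W = -2, 1): X = 17, 11, mean 14.
Difference = 7.75 − 14 = -6.25.

-6.25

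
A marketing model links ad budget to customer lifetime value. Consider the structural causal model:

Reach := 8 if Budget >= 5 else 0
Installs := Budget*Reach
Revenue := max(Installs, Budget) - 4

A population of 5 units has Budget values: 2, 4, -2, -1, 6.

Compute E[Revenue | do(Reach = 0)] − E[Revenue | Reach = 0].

0.9

The intervention sets Reach=0 in all 5 units regardless of Budget. Recomputing Revenue per unit gives -2, 0, -4, -4, 2; average -1.6.
Observing Reach=0 restricts to units where Reach's equation naturally yields 0: Budget ∈ {2, 4, -2, -1}. In that subpopulation Revenue = -2, 0, -4, -4, mean -2.5.
Difference = -1.6 − (-2.5) = 0.9.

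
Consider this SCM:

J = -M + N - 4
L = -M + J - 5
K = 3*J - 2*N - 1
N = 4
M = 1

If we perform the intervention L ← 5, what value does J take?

-1

Under do(L=5), the mechanism L = -M + J - 5 is discarded; L is fixed at 5.
Since J is not a descendant of the intervened variable, it is unaffected.
J = -M + N - 4  [with M=1, N=4]  = -1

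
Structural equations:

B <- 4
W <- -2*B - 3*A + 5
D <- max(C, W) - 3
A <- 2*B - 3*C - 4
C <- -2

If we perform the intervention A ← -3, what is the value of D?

3

do(A=-3) replaces the equation A <- 2*B - 3*C - 4 with the constant A = -3.
W = -2*B - 3*A + 5  [with B=4, A=-3]  = 6
D = max(C, W) - 3  [with C=-2, W=6]  = 3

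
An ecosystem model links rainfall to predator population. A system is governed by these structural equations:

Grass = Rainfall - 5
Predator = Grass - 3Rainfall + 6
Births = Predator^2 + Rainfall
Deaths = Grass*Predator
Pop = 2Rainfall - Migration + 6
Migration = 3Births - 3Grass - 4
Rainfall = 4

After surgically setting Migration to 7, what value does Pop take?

Intervening sets Migration = 7 and removes its equation (Migration = 3Births - 3Grass - 4).
Pop = 2Rainfall - Migration + 6  [with Rainfall=4, Migration=7]  = 7

7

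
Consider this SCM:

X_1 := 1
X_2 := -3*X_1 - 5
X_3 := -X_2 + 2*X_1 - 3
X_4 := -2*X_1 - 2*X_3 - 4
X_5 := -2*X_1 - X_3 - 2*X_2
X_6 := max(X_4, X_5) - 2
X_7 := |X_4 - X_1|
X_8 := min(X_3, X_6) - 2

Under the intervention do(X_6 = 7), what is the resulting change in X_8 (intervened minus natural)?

Intervening sets X_6 = 7 and removes its equation (X_6 := max(X_4, X_5) - 2).
X_2 = -3*X_1 - 5  [with X_1=1]  = -8
X_3 = -X_2 + 2*X_1 - 3  [with X_2=-8, X_1=1]  = 7
X_8 = min(X_3, X_6) - 2  [with X_3=7, X_6=7]  = 5
Without intervention: X_2 = -3*X_1 - 5  [with X_1=1]  = -8; X_3 = -X_2 + 2*X_1 - 3  [with X_2=-8, X_1=1]  = 7; X_4 = -2*X_1 - 2*X_3 - 4  [with X_1=1, X_3=7]  = -20; X_5 = -2*X_1 - X_3 - 2*X_2  [with X_1=1, X_3=7, X_2=-8]  = 7; X_6 = max(X_4, X_5) - 2  [with X_4=-20, X_5=7]  = 5; X_8 = min(X_3, X_6) - 2  [with X_3=7, X_6=5]  = 3.
Change = 5 − 3 = 2.

2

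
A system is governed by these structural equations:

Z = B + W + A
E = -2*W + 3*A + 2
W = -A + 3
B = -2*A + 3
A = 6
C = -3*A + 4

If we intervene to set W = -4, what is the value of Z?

Under do(W=-4), the mechanism W = -A + 3 is discarded; W is fixed at -4.
B = -2*A + 3  [with A=6]  = -9
Z = B + W + A  [with B=-9, W=-4, A=6]  = -7

-7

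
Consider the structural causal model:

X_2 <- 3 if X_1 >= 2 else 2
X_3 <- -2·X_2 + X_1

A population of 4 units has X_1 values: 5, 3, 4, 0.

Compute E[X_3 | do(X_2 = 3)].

Under do(X_2=3), X_2's equation is replaced by X_2=3 for every unit. Per-unit X_3: -1, -3, -2, -6. Mean = -3.

-3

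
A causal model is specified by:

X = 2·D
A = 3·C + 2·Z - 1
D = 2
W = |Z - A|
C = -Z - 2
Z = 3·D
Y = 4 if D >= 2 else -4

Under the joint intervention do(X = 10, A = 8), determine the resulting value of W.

Setting X = 10, A = 8 by intervention discards those variables' equations.
Z = 3·D  [with D=2]  = 6
W = |Z - A|  [with Z=6, A=8]  = 2

2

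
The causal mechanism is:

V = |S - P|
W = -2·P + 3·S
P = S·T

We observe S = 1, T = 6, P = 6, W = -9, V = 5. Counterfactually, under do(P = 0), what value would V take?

do(P=0) replaces the equation P = S·T with the constant P = 0.
V = |S - P|  [with S=1, P=0]  = 1

1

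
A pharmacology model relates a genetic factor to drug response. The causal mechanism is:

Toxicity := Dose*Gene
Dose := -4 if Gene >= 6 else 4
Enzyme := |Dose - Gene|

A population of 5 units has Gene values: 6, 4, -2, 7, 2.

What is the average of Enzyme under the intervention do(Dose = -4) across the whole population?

The intervention sets Dose=-4 in all 5 units regardless of Gene. Recomputing Enzyme per unit gives 10, 8, 2, 11, 6; average 7.4.

7.4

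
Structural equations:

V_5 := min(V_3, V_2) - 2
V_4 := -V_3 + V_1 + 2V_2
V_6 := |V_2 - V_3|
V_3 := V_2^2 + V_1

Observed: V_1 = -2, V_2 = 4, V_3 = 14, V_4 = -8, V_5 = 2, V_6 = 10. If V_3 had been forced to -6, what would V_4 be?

12

The intervention breaks the incoming arrows to V_3: V_3 := V_2^2 + V_1 no longer applies, and V_3 = -6.
V_4 = -V_3 + V_1 + 2V_2  [with V_3=-6, V_1=-2, V_2=4]  = 12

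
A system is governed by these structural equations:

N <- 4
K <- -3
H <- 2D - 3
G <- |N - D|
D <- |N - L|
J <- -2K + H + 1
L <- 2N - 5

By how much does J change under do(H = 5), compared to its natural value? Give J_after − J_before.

6

Under do(H=5), the mechanism H <- 2D - 3 is discarded; H is fixed at 5.
J = -2K + H + 1  [with K=-3, H=5]  = 12
Without intervention: L = 2N - 5  [with N=4]  = 3; D = |N - L|  [with N=4, L=3]  = 1; H = 2D - 3  [with D=1]  = -1; J = -2K + H + 1  [with K=-3, H=-1]  = 6.
Change = 12 − 6 = 6.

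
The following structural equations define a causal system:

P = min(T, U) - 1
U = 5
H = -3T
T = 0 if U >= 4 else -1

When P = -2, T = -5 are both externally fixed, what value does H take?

15

The joint intervention fixes P = -2, T = -5, removing each variable's own equation.
H = -3T  [with T=-5]  = 15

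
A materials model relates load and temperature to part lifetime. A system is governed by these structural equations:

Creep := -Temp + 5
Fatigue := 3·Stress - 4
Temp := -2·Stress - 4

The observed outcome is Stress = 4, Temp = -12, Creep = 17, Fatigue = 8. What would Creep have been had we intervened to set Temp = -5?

The intervention breaks the incoming arrows to Temp: Temp := -2·Stress - 4 no longer applies, and Temp = -5.
Creep = -Temp + 5  [with Temp=-5]  = 10

10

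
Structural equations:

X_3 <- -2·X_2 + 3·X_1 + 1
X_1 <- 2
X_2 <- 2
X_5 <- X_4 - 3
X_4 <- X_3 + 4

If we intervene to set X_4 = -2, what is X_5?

-5

Intervening sets X_4 = -2 and removes its equation (X_4 <- X_3 + 4).
X_5 = X_4 - 3  [with X_4=-2]  = -5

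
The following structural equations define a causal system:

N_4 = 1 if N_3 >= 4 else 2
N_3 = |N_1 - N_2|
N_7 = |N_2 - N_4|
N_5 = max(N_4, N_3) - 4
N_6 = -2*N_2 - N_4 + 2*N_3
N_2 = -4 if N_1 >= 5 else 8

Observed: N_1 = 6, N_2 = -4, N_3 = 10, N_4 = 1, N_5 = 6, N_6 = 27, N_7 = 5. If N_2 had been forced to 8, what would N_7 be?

6

Under do(N_2=8), the mechanism N_2 = -4 if N_1 >= 5 else 8 is discarded; N_2 is fixed at 8.
N_3 = |N_1 - N_2|  [with N_1=6, N_2=8]  = 2
N_4 = 1 if N_3 >= 4 else 2  [with N_3=2]  = 2
N_7 = |N_2 - N_4|  [with N_2=8, N_4=2]  = 6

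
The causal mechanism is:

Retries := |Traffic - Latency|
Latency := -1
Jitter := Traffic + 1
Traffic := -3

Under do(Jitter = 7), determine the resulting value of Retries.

Under do(Jitter=7), the mechanism Jitter := Traffic + 1 is discarded; Jitter is fixed at 7.
Since Retries is not a descendant of the intervened variable, it is unaffected.
Retries = |Traffic - Latency|  [with Traffic=-3, Latency=-1]  = 2

2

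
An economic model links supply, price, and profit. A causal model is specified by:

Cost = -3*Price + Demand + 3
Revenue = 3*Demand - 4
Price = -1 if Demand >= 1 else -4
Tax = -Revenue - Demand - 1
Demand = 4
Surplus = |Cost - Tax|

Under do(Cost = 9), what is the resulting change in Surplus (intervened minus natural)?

-1

The intervention breaks the incoming arrows to Cost: Cost = -3*Price + Demand + 3 no longer applies, and Cost = 9.
Revenue = 3*Demand - 4  [with Demand=4]  = 8
Tax = -Revenue - Demand - 1  [with Revenue=8, Demand=4]  = -13
Surplus = |Cost - Tax|  [with Cost=9, Tax=-13]  = 22
Without intervention: Price = -1 if Demand >= 1 else -4  [with Demand=4]  = -1; Cost = -3*Price + Demand + 3  [with Price=-1, Demand=4]  = 10; Revenue = 3*Demand - 4  [with Demand=4]  = 8; Tax = -Revenue - Demand - 1  [with Revenue=8, Demand=4]  = -13; Surplus = |Cost - Tax|  [with Cost=10, Tax=-13]  = 23.
Change = 22 − 23 = -1.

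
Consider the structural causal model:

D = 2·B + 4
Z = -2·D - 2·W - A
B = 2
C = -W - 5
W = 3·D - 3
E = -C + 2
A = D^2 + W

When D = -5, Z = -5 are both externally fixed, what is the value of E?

Setting D = -5, Z = -5 by intervention discards those variables' equations.
W = 3·D - 3  [with D=-5]  = -18
C = -W - 5  [with W=-18]  = 13
E = -C + 2  [with C=13]  = -11

-11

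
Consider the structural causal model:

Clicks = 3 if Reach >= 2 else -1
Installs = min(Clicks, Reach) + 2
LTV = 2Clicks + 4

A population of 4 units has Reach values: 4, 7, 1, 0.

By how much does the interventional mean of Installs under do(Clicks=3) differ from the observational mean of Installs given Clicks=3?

Under do(Clicks=3), Clicks's equation is replaced by Clicks=3 for every unit. Per-unit Installs: 5, 5, 3, 2. Mean = 3.75.
E[Installs|Clicks=3] averages over only the 2 units with Clicks=3 (Reach = 4, 7): Installs = 5, 5, mean 5.
Difference = 3.75 − 5 = -1.25.

-1.25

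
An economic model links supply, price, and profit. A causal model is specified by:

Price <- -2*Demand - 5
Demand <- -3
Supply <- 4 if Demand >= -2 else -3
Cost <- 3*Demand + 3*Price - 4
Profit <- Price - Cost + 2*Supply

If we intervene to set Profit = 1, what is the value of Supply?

-3

do(Profit=1) replaces the equation Profit <- Price - Cost + 2*Supply with the constant Profit = 1.
Supply is not downstream of the intervention, so its value is determined by the original equations.
Supply = 4 if Demand >= -2 else -3  [with Demand=-3]  = -3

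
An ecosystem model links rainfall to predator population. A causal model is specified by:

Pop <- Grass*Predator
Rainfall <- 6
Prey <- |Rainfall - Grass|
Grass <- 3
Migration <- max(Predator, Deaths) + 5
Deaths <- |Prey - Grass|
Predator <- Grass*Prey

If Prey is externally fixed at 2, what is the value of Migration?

11

The intervention breaks the incoming arrows to Prey: Prey <- |Rainfall - Grass| no longer applies, and Prey = 2.
Predator = Grass*Prey  [with Grass=3, Prey=2]  = 6
Deaths = |Prey - Grass|  [with Prey=2, Grass=3]  = 1
Migration = max(Predator, Deaths) + 5  [with Predator=6, Deaths=1]  = 11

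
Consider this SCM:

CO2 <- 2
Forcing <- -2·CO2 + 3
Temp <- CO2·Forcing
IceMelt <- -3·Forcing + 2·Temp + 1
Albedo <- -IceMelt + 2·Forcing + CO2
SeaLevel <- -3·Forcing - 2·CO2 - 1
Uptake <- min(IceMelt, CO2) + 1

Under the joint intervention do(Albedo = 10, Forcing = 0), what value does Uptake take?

Setting Albedo = 10, Forcing = 0 by intervention discards those variables' equations.
Temp = CO2·Forcing  [with CO2=2, Forcing=0]  = 0
IceMelt = -3·Forcing + 2·Temp + 1  [with Forcing=0, Temp=0]  = 1
Uptake = min(IceMelt, CO2) + 1  [with IceMelt=1, CO2=2]  = 2

2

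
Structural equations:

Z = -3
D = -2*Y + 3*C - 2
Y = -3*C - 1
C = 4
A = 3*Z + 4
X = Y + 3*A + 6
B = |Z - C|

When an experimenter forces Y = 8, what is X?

-1

Under do(Y=8), the mechanism Y = -3*C - 1 is discarded; Y is fixed at 8.
A = 3*Z + 4  [with Z=-3]  = -5
X = Y + 3*A + 6  [with Y=8, A=-5]  = -1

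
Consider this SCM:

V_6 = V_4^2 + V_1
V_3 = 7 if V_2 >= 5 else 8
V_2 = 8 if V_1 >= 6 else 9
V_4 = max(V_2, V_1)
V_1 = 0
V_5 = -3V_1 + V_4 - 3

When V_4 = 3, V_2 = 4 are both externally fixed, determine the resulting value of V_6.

9

The joint intervention fixes V_4 = 3, V_2 = 4, removing each variable's own equation.
V_6 = V_4^2 + V_1  [with V_4=3, V_1=0]  = 9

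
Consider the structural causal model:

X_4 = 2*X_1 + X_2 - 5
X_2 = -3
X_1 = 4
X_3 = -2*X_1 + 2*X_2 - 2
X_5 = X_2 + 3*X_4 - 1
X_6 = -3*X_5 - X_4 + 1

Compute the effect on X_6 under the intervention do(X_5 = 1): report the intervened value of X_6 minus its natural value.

-15

The intervention breaks the incoming arrows to X_5: X_5 = X_2 + 3*X_4 - 1 no longer applies, and X_5 = 1.
X_4 = 2*X_1 + X_2 - 5  [with X_1=4, X_2=-3]  = 0
X_6 = -3*X_5 - X_4 + 1  [with X_5=1, X_4=0]  = -2
Without intervention: X_4 = 2*X_1 + X_2 - 5  [with X_1=4, X_2=-3]  = 0; X_5 = X_2 + 3*X_4 - 1  [with X_2=-3, X_4=0]  = -4; X_6 = -3*X_5 - X_4 + 1  [with X_5=-4, X_4=0]  = 13.
Change = -2 − 13 = -15.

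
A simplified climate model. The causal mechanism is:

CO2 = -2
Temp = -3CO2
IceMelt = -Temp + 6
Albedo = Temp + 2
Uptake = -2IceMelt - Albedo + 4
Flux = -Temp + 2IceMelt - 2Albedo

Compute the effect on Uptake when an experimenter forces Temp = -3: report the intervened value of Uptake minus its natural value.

Under do(Temp=-3), the mechanism Temp = -3CO2 is discarded; Temp is fixed at -3.
IceMelt = -Temp + 6  [with Temp=-3]  = 9
Albedo = Temp + 2  [with Temp=-3]  = -1
Uptake = -2IceMelt - Albedo + 4  [with IceMelt=9, Albedo=-1]  = -13
Without intervention: Temp = -3CO2  [with CO2=-2]  = 6; IceMelt = -Temp + 6  [with Temp=6]  = 0; Albedo = Temp + 2  [with Temp=6]  = 8; Uptake = -2IceMelt - Albedo + 4  [with IceMelt=0, Albedo=8]  = -4.
Change = -13 − (-4) = -9.

-9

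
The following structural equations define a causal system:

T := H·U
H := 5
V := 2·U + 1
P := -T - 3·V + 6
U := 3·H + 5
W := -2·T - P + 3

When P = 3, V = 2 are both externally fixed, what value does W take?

Setting P = 3, V = 2 by intervention discards those variables' equations.
U = 3·H + 5  [with H=5]  = 20
T = H·U  [with H=5, U=20]  = 100
W = -2·T - P + 3  [with T=100, P=3]  = -200

-200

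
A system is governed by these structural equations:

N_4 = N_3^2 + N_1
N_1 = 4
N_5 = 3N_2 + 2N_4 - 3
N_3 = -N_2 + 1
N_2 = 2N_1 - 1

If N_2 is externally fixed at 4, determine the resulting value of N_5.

do(N_2=4) replaces the equation N_2 = 2N_1 - 1 with the constant N_2 = 4.
N_3 = -N_2 + 1  [with N_2=4]  = -3
N_4 = N_3^2 + N_1  [with N_3=-3, N_1=4]  = 13
N_5 = 3N_2 + 2N_4 - 3  [with N_2=4, N_4=13]  = 35

35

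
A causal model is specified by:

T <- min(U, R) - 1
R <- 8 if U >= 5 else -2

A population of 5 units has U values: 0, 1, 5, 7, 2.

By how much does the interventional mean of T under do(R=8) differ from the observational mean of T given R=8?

-3

The intervention sets R=8 in all 5 units regardless of U. Recomputing T per unit gives -1, 0, 4, 6, 1; average 2.
Conditioning on R=8 selects the 2 unit(s) with U ∈ {5, 7}. Their T values: 4, 6. Mean = 5.
Difference = 2 − 5 = -3.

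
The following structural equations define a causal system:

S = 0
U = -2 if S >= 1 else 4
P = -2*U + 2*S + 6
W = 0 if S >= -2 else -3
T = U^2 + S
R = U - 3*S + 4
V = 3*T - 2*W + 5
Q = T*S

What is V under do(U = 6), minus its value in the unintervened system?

Under do(U=6), the mechanism U = -2 if S >= 1 else 4 is discarded; U is fixed at 6.
W = 0 if S >= -2 else -3  [with S=0]  = 0
T = U^2 + S  [with U=6, S=0]  = 36
V = 3*T - 2*W + 5  [with T=36, W=0]  = 113
Without intervention: U = -2 if S >= 1 else 4  [with S=0]  = 4; W = 0 if S >= -2 else -3  [with S=0]  = 0; T = U^2 + S  [with U=4, S=0]  = 16; V = 3*T - 2*W + 5  [with T=16, W=0]  = 53.
Change = 113 − 53 = 60.

60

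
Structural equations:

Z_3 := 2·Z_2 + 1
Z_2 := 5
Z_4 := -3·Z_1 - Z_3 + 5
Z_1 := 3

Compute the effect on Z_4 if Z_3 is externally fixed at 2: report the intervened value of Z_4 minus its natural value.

The intervention breaks the incoming arrows to Z_3: Z_3 := 2·Z_2 + 1 no longer applies, and Z_3 = 2.
Z_4 = -3·Z_1 - Z_3 + 5  [with Z_1=3, Z_3=2]  = -6
Without intervention: Z_3 = 2·Z_2 + 1  [with Z_2=5]  = 11; Z_4 = -3·Z_1 - Z_3 + 5  [with Z_1=3, Z_3=11]  = -15.
Change = -6 − (-15) = 9.

9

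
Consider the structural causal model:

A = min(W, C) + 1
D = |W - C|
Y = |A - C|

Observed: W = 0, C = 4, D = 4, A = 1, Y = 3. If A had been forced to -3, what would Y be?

7

Intervening sets A = -3 and removes its equation (A = min(W, C) + 1).
Y = |A - C|  [with A=-3, C=4]  = 7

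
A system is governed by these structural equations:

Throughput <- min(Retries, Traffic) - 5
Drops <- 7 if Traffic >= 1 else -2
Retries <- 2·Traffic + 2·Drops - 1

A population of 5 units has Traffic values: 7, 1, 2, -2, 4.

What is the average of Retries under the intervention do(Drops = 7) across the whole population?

Under do(Drops=7), Drops's equation is replaced by Drops=7 for every unit. Per-unit Retries: 27, 15, 17, 9, 21. Mean = 17.8.

17.8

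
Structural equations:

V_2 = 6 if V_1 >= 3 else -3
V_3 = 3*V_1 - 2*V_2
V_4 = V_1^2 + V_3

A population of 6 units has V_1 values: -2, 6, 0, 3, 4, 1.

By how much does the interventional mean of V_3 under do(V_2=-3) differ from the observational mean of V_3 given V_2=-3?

Every unit gets V_2=-3 under the intervention. V_3 values become 0, 24, 6, 15, 18, 9; E[V_3|do(V_2=-3)] = 12.
E[V_3|V_2=-3] averages over only the 3 units with V_2=-3 (V_1 = -2, 0, 1): V_3 = 0, 6, 9, mean 5.
Difference = 12 − 5 = 7.

7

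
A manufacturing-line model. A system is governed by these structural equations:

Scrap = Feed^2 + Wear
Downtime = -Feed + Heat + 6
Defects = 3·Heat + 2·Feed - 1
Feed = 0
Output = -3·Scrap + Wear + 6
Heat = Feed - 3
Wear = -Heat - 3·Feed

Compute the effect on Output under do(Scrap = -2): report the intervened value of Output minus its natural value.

15

The intervention breaks the incoming arrows to Scrap: Scrap = Feed^2 + Wear no longer applies, and Scrap = -2.
Heat = Feed - 3  [with Feed=0]  = -3
Wear = -Heat - 3·Feed  [with Heat=-3, Feed=0]  = 3
Output = -3·Scrap + Wear + 6  [with Scrap=-2, Wear=3]  = 15
Without intervention: Heat = Feed - 3  [with Feed=0]  = -3; Wear = -Heat - 3·Feed  [with Heat=-3, Feed=0]  = 3; Scrap = Feed^2 + Wear  [with Feed=0, Wear=3]  = 3; Output = -3·Scrap + Wear + 6  [with Scrap=3, Wear=3]  = 0.
Change = 15 − 0 = 15.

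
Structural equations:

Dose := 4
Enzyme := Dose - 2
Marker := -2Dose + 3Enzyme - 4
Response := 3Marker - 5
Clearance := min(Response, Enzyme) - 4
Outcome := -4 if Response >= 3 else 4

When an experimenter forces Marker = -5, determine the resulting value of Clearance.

do(Marker=-5) replaces the equation Marker := -2Dose + 3Enzyme - 4 with the constant Marker = -5.
Enzyme = Dose - 2  [with Dose=4]  = 2
Response = 3Marker - 5  [with Marker=-5]  = -20
Clearance = min(Response, Enzyme) - 4  [with Response=-20, Enzyme=2]  = -24

-24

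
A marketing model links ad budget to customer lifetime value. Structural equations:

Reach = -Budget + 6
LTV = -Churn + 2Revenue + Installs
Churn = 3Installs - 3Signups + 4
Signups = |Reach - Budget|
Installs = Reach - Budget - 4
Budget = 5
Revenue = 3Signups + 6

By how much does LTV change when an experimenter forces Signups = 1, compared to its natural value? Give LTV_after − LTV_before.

The intervention breaks the incoming arrows to Signups: Signups = |Reach - Budget| no longer applies, and Signups = 1.
Reach = -Budget + 6  [with Budget=5]  = 1
Installs = Reach - Budget - 4  [with Reach=1, Budget=5]  = -8
Churn = 3Installs - 3Signups + 4  [with Installs=-8, Signups=1]  = -23
Revenue = 3Signups + 6  [with Signups=1]  = 9
LTV = -Churn + 2Revenue + Installs  [with Churn=-23, Revenue=9, Installs=-8]  = 33
Without intervention: Reach = -Budget + 6  [with Budget=5]  = 1; Installs = Reach - Budget - 4  [with Reach=1, Budget=5]  = -8; Signups = |Reach - Budget|  [with Reach=1, Budget=5]  = 4; Churn = 3Installs - 3Signups + 4  [with Installs=-8, Signups=4]  = -32; Revenue = 3Signups + 6  [with Signups=4]  = 18; LTV = -Churn + 2Revenue + Installs  [with Churn=-32, Revenue=18, Installs=-8]  = 60.
Change = 33 − 60 = -27.

-27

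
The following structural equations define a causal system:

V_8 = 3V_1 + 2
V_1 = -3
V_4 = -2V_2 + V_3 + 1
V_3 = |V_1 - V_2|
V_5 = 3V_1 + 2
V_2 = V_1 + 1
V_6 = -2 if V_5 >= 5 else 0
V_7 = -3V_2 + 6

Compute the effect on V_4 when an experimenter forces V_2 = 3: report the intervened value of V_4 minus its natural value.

-5

Under do(V_2=3), the mechanism V_2 = V_1 + 1 is discarded; V_2 is fixed at 3.
V_3 = |V_1 - V_2|  [with V_1=-3, V_2=3]  = 6
V_4 = -2V_2 + V_3 + 1  [with V_2=3, V_3=6]  = 1
Without intervention: V_2 = V_1 + 1  [with V_1=-3]  = -2; V_3 = |V_1 - V_2|  [with V_1=-3, V_2=-2]  = 1; V_4 = -2V_2 + V_3 + 1  [with V_2=-2, V_3=1]  = 6.
Change = 1 − 6 = -5.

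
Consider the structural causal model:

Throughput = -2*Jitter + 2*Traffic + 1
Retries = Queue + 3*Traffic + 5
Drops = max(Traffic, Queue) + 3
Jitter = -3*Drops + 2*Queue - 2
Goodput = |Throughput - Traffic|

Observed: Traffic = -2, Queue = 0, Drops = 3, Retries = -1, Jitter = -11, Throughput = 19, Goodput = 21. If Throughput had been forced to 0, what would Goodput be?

Intervening sets Throughput = 0 and removes its equation (Throughput = -2*Jitter + 2*Traffic + 1).
Goodput = |Throughput - Traffic|  [with Throughput=0, Traffic=-2]  = 2

2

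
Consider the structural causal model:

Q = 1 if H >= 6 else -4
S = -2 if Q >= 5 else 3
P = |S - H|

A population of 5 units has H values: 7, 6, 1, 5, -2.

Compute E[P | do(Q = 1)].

Every unit gets Q=1 under the intervention. P values become 4, 3, 2, 2, 5; E[P|do(Q=1)] = 3.2.

3.2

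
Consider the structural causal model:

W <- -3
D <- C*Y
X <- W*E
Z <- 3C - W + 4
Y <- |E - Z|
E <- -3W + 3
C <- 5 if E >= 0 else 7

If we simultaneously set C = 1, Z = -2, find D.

Under do(C = 1, Z = -2), each intervened variable's structural equation is replaced by its fixed value.
E = -3W + 3  [with W=-3]  = 12
Y = |E - Z|  [with E=12, Z=-2]  = 14
D = C*Y  [with C=1, Y=14]  = 14

14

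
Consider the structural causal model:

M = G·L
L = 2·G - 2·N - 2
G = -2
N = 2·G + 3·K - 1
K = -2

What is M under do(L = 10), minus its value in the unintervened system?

Intervening sets L = 10 and removes its equation (L = 2·G - 2·N - 2).
M = G·L  [with G=-2, L=10]  = -20
Without intervention: N = 2·G + 3·K - 1  [with G=-2, K=-2]  = -11; L = 2·G - 2·N - 2  [with G=-2, N=-11]  = 16; M = G·L  [with G=-2, L=16]  = -32.
Change = -20 − (-32) = 12.

12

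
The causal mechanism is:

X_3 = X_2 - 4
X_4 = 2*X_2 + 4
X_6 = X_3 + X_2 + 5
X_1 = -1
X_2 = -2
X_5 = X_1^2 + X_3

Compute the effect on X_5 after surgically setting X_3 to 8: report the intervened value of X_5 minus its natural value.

14

do(X_3=8) replaces the equation X_3 = X_2 - 4 with the constant X_3 = 8.
X_5 = X_1^2 + X_3  [with X_1=-1, X_3=8]  = 9
Without intervention: X_3 = X_2 - 4  [with X_2=-2]  = -6; X_5 = X_1^2 + X_3  [with X_1=-1, X_3=-6]  = -5.
Change = 9 − (-5) = 14.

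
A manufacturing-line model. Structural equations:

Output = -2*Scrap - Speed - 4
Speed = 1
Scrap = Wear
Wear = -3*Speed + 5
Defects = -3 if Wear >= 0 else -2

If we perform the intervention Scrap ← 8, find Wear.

2

The intervention breaks the incoming arrows to Scrap: Scrap = Wear no longer applies, and Scrap = 8.
Since Wear is not a descendant of the intervened variable, it is unaffected.
Wear = -3*Speed + 5  [with Speed=1]  = 2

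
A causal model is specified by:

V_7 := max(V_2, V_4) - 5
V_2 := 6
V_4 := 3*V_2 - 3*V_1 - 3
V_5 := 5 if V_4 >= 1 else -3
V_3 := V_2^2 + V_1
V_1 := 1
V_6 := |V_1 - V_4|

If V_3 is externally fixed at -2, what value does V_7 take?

The intervention breaks the incoming arrows to V_3: V_3 := V_2^2 + V_1 no longer applies, and V_3 = -2.
V_7 is not downstream of the intervention, so its value is determined by the original equations.
V_4 = 3*V_2 - 3*V_1 - 3  [with V_2=6, V_1=1]  = 12
V_7 = max(V_2, V_4) - 5  [with V_2=6, V_4=12]  = 7

7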